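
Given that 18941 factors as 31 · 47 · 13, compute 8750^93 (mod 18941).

12416

Mod 31: 8750 ≡ 8; by Fermat, exponent reduces to 93 mod 30 = 3; 8^3 ≡ 16 (mod 31).
Mod 47: 8750 ≡ 8; by Fermat, exponent reduces to 93 mod 46 = 1; 8^1 ≡ 8 (mod 47).
Mod 13: 8750 ≡ 1; by Fermat, exponent reduces to 93 mod 12 = 9; 1^9 ≡ 1 (mod 13).
Combine by CRT: x ≡ 16 (mod 31), x ≡ 8 (mod 47), x ≡ 1 (mod 13) ⇒ x ≡ 12416 (mod 18941).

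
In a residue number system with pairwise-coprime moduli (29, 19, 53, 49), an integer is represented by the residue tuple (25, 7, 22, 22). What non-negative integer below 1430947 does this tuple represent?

From x ≡ 25 (mod 29) write x = 25 + 29t. Substituting into x ≡ 7 (mod 19) gives 29t ≡ 1 (mod 19), and since 10⁻¹ ≡ 2 (mod 19), t ≡ 2. Hence x ≡ 25 + 29·2 = 83 (mod 551).
From x ≡ 83 (mod 551) write x = 83 + 551t. Substituting into x ≡ 22 (mod 53) gives 551t ≡ 45 (mod 53), and since 21⁻¹ ≡ 48 (mod 53), t ≡ 40. Hence x ≡ 83 + 551·40 = 22123 (mod 29203).
From x ≡ 22123 (mod 29203) write x = 22123 + 29203t. Substituting into x ≡ 22 (mod 49) gives 29203t ≡ 47 (mod 49), and since 48⁻¹ ≡ 48 (mod 49), t ≡ 2. Hence x ≡ 22123 + 29203·2 = 80529 (mod 1430947).

80529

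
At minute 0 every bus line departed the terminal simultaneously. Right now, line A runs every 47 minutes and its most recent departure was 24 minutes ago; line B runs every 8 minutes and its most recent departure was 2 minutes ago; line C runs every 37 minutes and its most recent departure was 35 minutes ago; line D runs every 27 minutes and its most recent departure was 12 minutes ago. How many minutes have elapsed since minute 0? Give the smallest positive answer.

The moduli are pairwise coprime; N = 47·8·37·27 = 375624.
N/47 = 7992; 7992 ≡ 2 (mod 47); 2·24 ≡ 1, so inverse 24.
N/8 = 46953; 46953 ≡ 1 (mod 8), inverse 1.
N/37 = 10152; 10152 ≡ 14 (mod 37); 14·8 ≡ 1, so inverse 8.
N/27 = 13912; 13912 ≡ 7 (mod 27); 7·4 ≡ 1, so inverse 4.
t ≡ 24·7992·24 + 2·46953·1 + 35·10152·8 + 12·13912·4 = 8207634.
8207634 mod 375624 = 319530.

319530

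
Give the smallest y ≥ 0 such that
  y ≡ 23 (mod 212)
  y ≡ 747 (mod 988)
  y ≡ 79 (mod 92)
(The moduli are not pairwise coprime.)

gcd(212, 988) = 4 and 4 | (747 − 23), so the pair is consistent; merging gives y ≡ 13591 (mod 52364), where 52364 = lcm(212, 988).
gcd(52364, 92) = 4 and 4 | (79 − 13591), so the pair is consistent; merging gives y ≡ 956143 (mod 1204372), where 1204372 = lcm(52364, 92).
The solution is unique modulo lcm(212, 988, 92) = 1204372.

956143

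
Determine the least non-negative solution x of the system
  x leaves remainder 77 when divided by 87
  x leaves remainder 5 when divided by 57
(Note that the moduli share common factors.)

gcd(87, 57) = 3 and 3 | (5 − 77), so the pair is consistent; merging gives x ≡ 860 (mod 1653), where 1653 = lcm(87, 57).
The solution is unique modulo lcm(87, 57) = 1653.

860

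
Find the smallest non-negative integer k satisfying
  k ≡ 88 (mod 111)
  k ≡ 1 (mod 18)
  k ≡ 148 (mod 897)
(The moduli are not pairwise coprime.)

49483

Combine the congruences pairwise.
gcd(111, 18) = 3 and 3 | (1 − 88), so the pair is consistent; merging gives k ≡ 199 (mod 666), where 666 = lcm(111, 18).
gcd(666, 897) = 3 and 3 | (148 − 199), so the pair is consistent; merging gives k ≡ 49483 (mod 199134), where 199134 = lcm(666, 897).
The solution is unique modulo lcm(111, 18, 897) = 199134.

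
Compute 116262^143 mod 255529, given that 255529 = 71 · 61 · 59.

255307

Mod 71: 116262 ≡ 35; by Fermat, exponent reduces to 143 mod 70 = 3; 35^3 ≡ 62 (mod 71).
Mod 61: 116262 ≡ 57; by Fermat, exponent reduces to 143 mod 60 = 23; 57^23 ≡ 22 (mod 61).
Mod 59: 116262 ≡ 32; by Fermat, exponent reduces to 143 mod 58 = 27; 32^27 ≡ 14 (mod 59).
Combine by CRT: x ≡ 62 (mod 71), x ≡ 22 (mod 61), x ≡ 14 (mod 59) ⇒ x ≡ 255307 (mod 255529).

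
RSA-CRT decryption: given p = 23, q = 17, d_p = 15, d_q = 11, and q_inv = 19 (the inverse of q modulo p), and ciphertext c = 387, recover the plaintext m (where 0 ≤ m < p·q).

89

m₁ = c^(d_p) mod p: c ≡ 19 (mod 23), and 19^15 mod 23 = 20.
m₂ = c^(d_q) mod q: c ≡ 13 (mod 17), and 13^11 mod 17 = 4.
h = q_inv·(m₁ − m₂) mod p = 19·(20 − 4) mod 23 = 5.
m = m₂ + h·q = 4 + 5·17 = 89.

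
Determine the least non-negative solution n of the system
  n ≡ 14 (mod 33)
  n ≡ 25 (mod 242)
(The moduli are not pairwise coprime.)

509

gcd(33, 242) = 11 and 11 | (25 − 14), so the pair is consistent; merging gives n ≡ 509 (mod 726), where 726 = lcm(33, 242).
The solution is unique modulo lcm(33, 242) = 726.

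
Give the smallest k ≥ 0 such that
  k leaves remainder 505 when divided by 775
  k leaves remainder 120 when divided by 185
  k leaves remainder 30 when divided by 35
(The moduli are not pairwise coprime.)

192705

gcd(775, 185) = 5 and 5 | (120 − 505), so the pair is consistent; merging gives k ≡ 20655 (mod 28675), where 28675 = lcm(775, 185).
gcd(28675, 35) = 5 and 5 | (30 − 20655), so the pair is consistent; merging gives k ≡ 192705 (mod 200725), where 200725 = lcm(28675, 35).
The solution is unique modulo lcm(775, 185, 35) = 200725.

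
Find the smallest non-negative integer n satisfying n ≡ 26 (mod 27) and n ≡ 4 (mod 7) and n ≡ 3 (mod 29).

The moduli are pairwise coprime; M = 27·7·29 = 5481.
M/27 = 203; 203 ≡ 14 (mod 27); 14·2 ≡ 1, so inverse 2.
M/7 = 783; 783 ≡ 6 (mod 7); 6·6 ≡ 1, so inverse 6.
M/29 = 189; 189 ≡ 15 (mod 29); 15·2 ≡ 1, so inverse 2.
n ≡ 26·203·2 + 4·783·6 + 3·189·2 = 30482.
30482 mod 5481 = 3077.

3077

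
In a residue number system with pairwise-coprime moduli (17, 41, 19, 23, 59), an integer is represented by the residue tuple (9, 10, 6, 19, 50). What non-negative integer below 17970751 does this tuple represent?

The moduli are pairwise coprime; N = 17·41·19·23·59 = 17970751.
N/17 = 1057103; 1057103 ≡ 9 (mod 17); 9·2 ≡ 1, so inverse 2.
N/41 = 438311; 438311 ≡ 21 (mod 41); 21·2 ≡ 1, so inverse 2.
N/19 = 945829; 945829 ≡ 9 (mod 19); 9·17 ≡ 1, so inverse 17.
N/23 = 781337; 781337 ≡ 4 (mod 23); 4·6 ≡ 1, so inverse 6.
N/59 = 304589; 304589 ≡ 31 (mod 59); 31·40 ≡ 1, so inverse 40.
x ≡ 9·1057103·2 + 10·438311·2 + 6·945829·17 + 19·781337·6 + 50·304589·40 = 822519050.
822519050 mod 17970751 = 13835255.

13835255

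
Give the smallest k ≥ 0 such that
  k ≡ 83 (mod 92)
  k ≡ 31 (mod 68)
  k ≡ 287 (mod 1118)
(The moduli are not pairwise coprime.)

gcd(92, 68) = 4 and 4 | (31 − 83), so the pair is consistent; merging gives k ≡ 1187 (mod 1564), where 1564 = lcm(92, 68).
gcd(1564, 1118) = 2 and 2 | (287 − 1187), so the pair is consistent; merging gives k ≡ 299911 (mod 874276), where 874276 = lcm(1564, 1118).
The solution is unique modulo lcm(92, 68, 1118) = 874276.

299911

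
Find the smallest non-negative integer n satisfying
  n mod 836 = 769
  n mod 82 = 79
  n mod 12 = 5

37553

gcd(836, 82) = 2 and 2 | (79 − 769), so the pair is consistent; merging gives n ≡ 3277 (mod 34276), where 34276 = lcm(836, 82).
gcd(34276, 12) = 4 and 4 | (5 − 3277), so the pair is consistent; merging gives n ≡ 37553 (mod 102828), where 102828 = lcm(34276, 12).
The solution is unique modulo lcm(836, 82, 12) = 102828.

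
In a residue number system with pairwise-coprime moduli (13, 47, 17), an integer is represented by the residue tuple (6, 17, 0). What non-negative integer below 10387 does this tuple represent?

The moduli are pairwise coprime; N = 13·47·17 = 10387.
N/13 = 799; 799 ≡ 6 (mod 13); 6·11 ≡ 1, so inverse 11.
N/47 = 221; 221 ≡ 33 (mod 47); 33·10 ≡ 1, so inverse 10.
N/17 = 611; 611 ≡ 16 (mod 17); 16·16 ≡ 1, so inverse 16.
x ≡ 6·799·11 + 17·221·10 + 0·611·16 = 90304.
90304 mod 10387 = 7208.

7208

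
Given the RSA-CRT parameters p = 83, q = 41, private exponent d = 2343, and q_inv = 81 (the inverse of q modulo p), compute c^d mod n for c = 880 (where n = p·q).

2735

d_p = d mod (p−1) = 2343 mod 82 = 47; d_q = d mod (q−1) = 23.
m₁ = c^(d_p) mod p: c ≡ 50 (mod 83), and 50^47 mod 83 = 79.
m₂ = c^(d_q) mod q: c ≡ 19 (mod 41), and 19^23 mod 41 = 29.
h = q_inv·(m₁ − m₂) mod p = 81·(79 − 29) mod 83 = 66.
m = m₂ + h·q = 29 + 66·41 = 2735.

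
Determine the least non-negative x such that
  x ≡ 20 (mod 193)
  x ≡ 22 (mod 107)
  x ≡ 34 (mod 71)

352052

Combine the congruences pairwise.
From x ≡ 20 (mod 193) write x = 20 + 193t. Substituting into x ≡ 22 (mod 107) gives 193t ≡ 2 (mod 107), and since 86⁻¹ ≡ 56 (mod 107), t ≡ 5. Hence x ≡ 20 + 193·5 = 985 (mod 20651).
From x ≡ 985 (mod 20651) write x = 985 + 20651t. Substituting into x ≡ 34 (mod 71) gives 20651t ≡ 43 (mod 71), and since 61⁻¹ ≡ 7 (mod 71), t ≡ 17. Hence x ≡ 985 + 20651·17 = 352052 (mod 1466221).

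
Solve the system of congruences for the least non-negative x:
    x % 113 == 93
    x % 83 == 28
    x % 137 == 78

The moduli are pairwise coprime; N = 113·83·137 = 1284923.
N/113 = 11371; 11371 ≡ 71 (mod 113); 71·78 ≡ 1, so inverse 78.
N/83 = 15481; 15481 ≡ 43 (mod 83); 43·56 ≡ 1, so inverse 56.
N/137 = 9379; 9379 ≡ 63 (mod 137); 63·87 ≡ 1, so inverse 87.
x ≡ 93·11371·78 + 28·15481·56 + 78·9379·87 = 170405336.
170405336 mod 1284923 = 795500.

795500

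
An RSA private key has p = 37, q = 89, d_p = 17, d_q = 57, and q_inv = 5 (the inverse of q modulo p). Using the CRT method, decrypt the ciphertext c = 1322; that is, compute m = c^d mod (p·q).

3045

m₁ = c^(d_p) mod p: c ≡ 27 (mod 37), and 27^17 mod 37 = 11.
m₂ = c^(d_q) mod q: c ≡ 76 (mod 89), and 76^57 mod 89 = 19.
h = q_inv·(m₁ − m₂) mod p = 5·(11 − 19) mod 37 = 34.
m = m₂ + h·q = 19 + 34·89 = 3045.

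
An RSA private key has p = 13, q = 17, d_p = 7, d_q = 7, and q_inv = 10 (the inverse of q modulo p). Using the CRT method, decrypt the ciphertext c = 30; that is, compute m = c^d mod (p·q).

m₁ = c^(d_p) mod p: c ≡ 4 (mod 13), and 4^7 mod 13 = 4.
m₂ = c^(d_q) mod q: c ≡ 13 (mod 17), and 13^7 mod 17 = 4.
h = q_inv·(m₁ − m₂) mod p = 10·(4 − 4) mod 13 = 0.
m = m₂ + h·q = 4 + 0·17 = 4.

4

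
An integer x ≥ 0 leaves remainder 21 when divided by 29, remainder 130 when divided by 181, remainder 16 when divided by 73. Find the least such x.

330998

The moduli are pairwise coprime; N = 29·181·73 = 383177.
N/29 = 13213; 13213 ≡ 18 (mod 29); 18·21 ≡ 1, so inverse 21.
N/181 = 2117; 2117 ≡ 126 (mod 181); 126·102 ≡ 1, so inverse 102.
N/73 = 5249; 5249 ≡ 66 (mod 73); 66·52 ≡ 1, so inverse 52.
x ≡ 21·13213·21 + 130·2117·102 + 16·5249·52 = 38265521.
38265521 mod 383177 = 330998.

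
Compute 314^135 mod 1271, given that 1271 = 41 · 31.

Mod 41: 314 ≡ 27; by Fermat, exponent reduces to 135 mod 40 = 15; 27^15 ≡ 38 (mod 41).
Mod 31: 314 ≡ 4; by Fermat, exponent reduces to 135 mod 30 = 15; 4^15 ≡ 1 (mod 31).
Combine by CRT: x ≡ 38 (mod 41), x ≡ 1 (mod 31) ⇒ x ≡ 776 (mod 1271).

776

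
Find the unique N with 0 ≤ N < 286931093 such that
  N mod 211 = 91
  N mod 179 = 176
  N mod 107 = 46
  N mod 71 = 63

The moduli are pairwise coprime; M = 211·179·107·71 = 286931093.
M/211 = 1359863; 1359863 ≡ 179 (mod 211); 179·178 ≡ 1, so inverse 178.
M/179 = 1602967; 1602967 ≡ 22 (mod 179); 22·57 ≡ 1, so inverse 57.
M/107 = 2681599; 2681599 ≡ 72 (mod 107); 72·55 ≡ 1, so inverse 55.
M/71 = 4041283; 4041283 ≡ 34 (mod 71); 34·23 ≡ 1, so inverse 23.
N ≡ 91·1359863·178 + 176·1602967·57 + 46·2681599·55 + 63·4041283·23 = 50748290355.
50748290355 mod 286931093 = 248417987.

248417987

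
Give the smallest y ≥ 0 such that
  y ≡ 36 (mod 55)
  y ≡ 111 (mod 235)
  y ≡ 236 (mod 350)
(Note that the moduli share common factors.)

gcd(55, 235) = 5 and 5 | (111 − 36), so the pair is consistent; merging gives y ≡ 1521 (mod 2585), where 2585 = lcm(55, 235).
gcd(2585, 350) = 5 and 5 | (236 − 1521), so the pair is consistent; merging gives y ≡ 50636 (mod 180950), where 180950 = lcm(2585, 350).
The solution is unique modulo lcm(55, 235, 350) = 180950.

50636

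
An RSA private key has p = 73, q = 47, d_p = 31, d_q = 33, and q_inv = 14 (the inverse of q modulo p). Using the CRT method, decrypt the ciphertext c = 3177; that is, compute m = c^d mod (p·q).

m₁ = c^(d_p) mod p: c ≡ 38 (mod 73), and 38^31 mod 73 = 50.
m₂ = c^(d_q) mod q: c ≡ 28 (mod 47), and 28^33 mod 47 = 4.
h = q_inv·(m₁ − m₂) mod p = 14·(50 − 4) mod 73 = 60.
m = m₂ + h·q = 4 + 60·47 = 2824.

2824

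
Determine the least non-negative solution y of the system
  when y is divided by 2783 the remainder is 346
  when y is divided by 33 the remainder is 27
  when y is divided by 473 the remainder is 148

345438

Combine the congruences pairwise.
gcd(2783, 33) = 11 and 11 | (27 − 346), so the pair is consistent; merging gives y ≡ 3129 (mod 8349), where 8349 = lcm(2783, 33).
gcd(8349, 473) = 11 and 11 | (148 − 3129), so the pair is consistent; merging gives y ≡ 345438 (mod 359007), where 359007 = lcm(8349, 473).
The solution is unique modulo lcm(2783, 33, 473) = 359007.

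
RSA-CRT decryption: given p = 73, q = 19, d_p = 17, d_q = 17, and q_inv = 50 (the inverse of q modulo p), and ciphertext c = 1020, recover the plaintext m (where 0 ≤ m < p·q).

m₁ = c^(d_p) mod p: c ≡ 71 (mod 73), and 71^17 mod 73 = 36.
m₂ = c^(d_q) mod q: c ≡ 13 (mod 19), and 13^17 mod 19 = 3.
h = q_inv·(m₁ − m₂) mod p = 50·(36 − 3) mod 73 = 44.
m = m₂ + h·q = 3 + 44·19 = 839.

839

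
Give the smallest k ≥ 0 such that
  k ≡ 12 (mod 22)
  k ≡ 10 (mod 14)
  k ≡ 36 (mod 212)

7668

Combine the congruences pairwise.
gcd(22, 14) = 2 and 2 | (10 − 12), so the pair is consistent; merging gives k ≡ 122 (mod 154), where 154 = lcm(22, 14).
gcd(154, 212) = 2 and 2 | (36 − 122), so the pair is consistent; merging gives k ≡ 7668 (mod 16324), where 16324 = lcm(154, 212).
The solution is unique modulo lcm(22, 14, 212) = 16324.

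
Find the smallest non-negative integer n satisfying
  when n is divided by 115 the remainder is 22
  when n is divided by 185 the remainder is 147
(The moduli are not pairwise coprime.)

gcd(115, 185) = 5 and 5 | (147 − 22), so the pair is consistent; merging gives n ≡ 2552 (mod 4255), where 4255 = lcm(115, 185).
The solution is unique modulo lcm(115, 185) = 4255.

2552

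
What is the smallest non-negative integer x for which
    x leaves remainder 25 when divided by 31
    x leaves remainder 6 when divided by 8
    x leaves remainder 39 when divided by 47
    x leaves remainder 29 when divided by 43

457678

The moduli are pairwise coprime; N = 31·8·47·43 = 501208.
N/31 = 16168; 16168 ≡ 17 (mod 31); 17·11 ≡ 1, so inverse 11.
N/8 = 62651; 62651 ≡ 3 (mod 8); 3·3 ≡ 1, so inverse 3.
N/47 = 10664; 10664 ≡ 42 (mod 47); 42·28 ≡ 1, so inverse 28.
N/43 = 11656; 11656 ≡ 3 (mod 43); 3·29 ≡ 1, so inverse 29.
x ≡ 25·16168·11 + 6·62651·3 + 39·10664·28 + 29·11656·29 = 27021702.
27021702 mod 501208 = 457678.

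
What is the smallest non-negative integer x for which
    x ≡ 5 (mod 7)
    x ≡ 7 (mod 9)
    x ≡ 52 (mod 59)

The moduli are pairwise coprime; N = 7·9·59 = 3717.
N/7 = 531; 531 ≡ 6 (mod 7); 6·6 ≡ 1, so inverse 6.
N/9 = 413; 413 ≡ 8 (mod 9); 8·8 ≡ 1, so inverse 8.
N/59 = 63; 63 ≡ 4 (mod 59); 4·15 ≡ 1, so inverse 15.
x ≡ 5·531·6 + 7·413·8 + 52·63·15 = 88198.
88198 mod 3717 = 2707.

2707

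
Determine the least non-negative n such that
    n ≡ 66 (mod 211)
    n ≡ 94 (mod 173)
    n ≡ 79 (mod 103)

The moduli are pairwise coprime; M = 211·173·103 = 3759809.
M/211 = 17819; 17819 ≡ 95 (mod 211); 95·20 ≡ 1, so inverse 20.
M/173 = 21733; 21733 ≡ 108 (mod 173); 108·165 ≡ 1, so inverse 165.
M/103 = 36503; 36503 ≡ 41 (mod 103); 41·98 ≡ 1, so inverse 98.
n ≡ 66·17819·20 + 94·21733·165 + 79·36503·98 = 643206136.
643206136 mod 3759809 = 278797.

278797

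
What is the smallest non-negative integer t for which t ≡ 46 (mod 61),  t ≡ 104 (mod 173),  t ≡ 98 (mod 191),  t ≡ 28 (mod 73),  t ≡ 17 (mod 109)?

The moduli are pairwise coprime; N = 61·173·191·73·109 = 16038312211.
N/61 = 262923151; 262923151 ≡ 36 (mod 61); 36·39 ≡ 1, so inverse 39.
N/173 = 92707007; 92707007 ≡ 113 (mod 173); 113·49 ≡ 1, so inverse 49.
N/191 = 83970221; 83970221 ≡ 127 (mod 191); 127·188 ≡ 1, so inverse 188.
N/73 = 219702907; 219702907 ≡ 63 (mod 73); 63·51 ≡ 1, so inverse 51.
N/109 = 147140479; 147140479 ≡ 71 (mod 109); 71·43 ≡ 1, so inverse 43.
t ≡ 46·262923151·39 + 104·92707007·49 + 98·83970221·188 + 28·219702907·51 + 17·147140479·43 = 2912481833615.
2912481833615 mod 16038312211 = 9547323424.

9547323424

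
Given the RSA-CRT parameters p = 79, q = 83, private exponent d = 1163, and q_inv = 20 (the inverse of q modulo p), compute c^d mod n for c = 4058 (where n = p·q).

d_p = d mod (p−1) = 1163 mod 78 = 71; d_q = d mod (q−1) = 15.
m₁ = c^(d_p) mod p: c ≡ 29 (mod 79), and 29^71 mod 79 = 3.
m₂ = c^(d_q) mod q: c ≡ 74 (mod 83), and 74^15 mod 83 = 73.
h = q_inv·(m₁ − m₂) mod p = 20·(3 − 73) mod 79 = 22.
m = m₂ + h·q = 73 + 22·83 = 1899.

1899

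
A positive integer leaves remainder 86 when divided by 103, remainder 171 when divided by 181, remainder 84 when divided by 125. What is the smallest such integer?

2017959

From x ≡ 86 (mod 103) write x = 86 + 103t. Substituting into x ≡ 171 (mod 181) gives 103t ≡ 85 (mod 181), and since 103⁻¹ ≡ 58 (mod 181), t ≡ 43. Hence x ≡ 86 + 103·43 = 4515 (mod 18643).
From x ≡ 4515 (mod 18643) write x = 4515 + 18643t. Substituting into x ≡ 84 (mod 125) gives 18643t ≡ 69 (mod 125), and since 18⁻¹ ≡ 7 (mod 125), t ≡ 108. Hence x ≡ 4515 + 18643·108 = 2017959 (mod 2330375).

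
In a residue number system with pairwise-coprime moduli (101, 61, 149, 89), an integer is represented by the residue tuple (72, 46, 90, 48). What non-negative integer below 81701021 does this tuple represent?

7748388

The moduli are pairwise coprime; N = 101·61·149·89 = 81701021.
N/101 = 808921; 808921 ≡ 12 (mod 101); 12·59 ≡ 1, so inverse 59.
N/61 = 1339361; 1339361 ≡ 45 (mod 61); 45·19 ≡ 1, so inverse 19.
N/149 = 548329; 548329 ≡ 9 (mod 149); 9·116 ≡ 1, so inverse 116.
N/89 = 917989; 917989 ≡ 43 (mod 89); 43·29 ≡ 1, so inverse 29.
x ≡ 72·808921·59 + 46·1339361·19 + 90·548329·116 + 48·917989·29 = 11609293370.
11609293370 mod 81701021 = 7748388.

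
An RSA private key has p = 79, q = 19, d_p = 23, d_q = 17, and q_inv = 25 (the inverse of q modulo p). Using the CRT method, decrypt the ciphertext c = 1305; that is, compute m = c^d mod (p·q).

1276

m₁ = c^(d_p) mod p: c ≡ 41 (mod 79), and 41^23 mod 79 = 12.
m₂ = c^(d_q) mod q: c ≡ 13 (mod 19), and 13^17 mod 19 = 3.
h = q_inv·(m₁ − m₂) mod p = 25·(12 − 3) mod 79 = 67.
m = m₂ + h·q = 3 + 67·19 = 1276.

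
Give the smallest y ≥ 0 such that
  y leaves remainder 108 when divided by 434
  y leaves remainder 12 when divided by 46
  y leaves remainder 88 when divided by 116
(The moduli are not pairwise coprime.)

33960

gcd(434, 46) = 2 and 2 | (12 − 108), so the pair is consistent; merging gives y ≡ 4014 (mod 9982), where 9982 = lcm(434, 46).
gcd(9982, 116) = 2 and 2 | (88 − 4014), so the pair is consistent; merging gives y ≡ 33960 (mod 578956), where 578956 = lcm(9982, 116).
The solution is unique modulo lcm(434, 46, 116) = 578956.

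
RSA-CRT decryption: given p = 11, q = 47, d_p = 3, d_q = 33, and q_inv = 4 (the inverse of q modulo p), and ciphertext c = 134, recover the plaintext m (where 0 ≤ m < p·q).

250

m₁ = c^(d_p) mod p: c ≡ 2 (mod 11), and 2^3 mod 11 = 8.
m₂ = c^(d_q) mod q: c ≡ 40 (mod 47), and 40^33 mod 47 = 15.
h = q_inv·(m₁ − m₂) mod p = 4·(8 − 15) mod 11 = 5.
m = m₂ + h·q = 15 + 5·47 = 250.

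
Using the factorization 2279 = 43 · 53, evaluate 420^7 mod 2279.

682

Mod 43: 420 ≡ 33; 33^7 ≡ 37 (mod 43).
Mod 53: 420 ≡ 49; 49^7 ≡ 46 (mod 53).
Combine by CRT: x ≡ 37 (mod 43), x ≡ 46 (mod 53) ⇒ x ≡ 682 (mod 2279).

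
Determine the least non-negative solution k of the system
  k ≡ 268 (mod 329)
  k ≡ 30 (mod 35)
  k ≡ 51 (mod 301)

Combine the congruences pairwise.
gcd(329, 35) = 7 and 7 | (30 − 268), so the pair is consistent; merging gives k ≡ 1255 (mod 1645), where 1645 = lcm(329, 35).
gcd(1645, 301) = 7 and 7 | (51 − 1255), so the pair is consistent; merging gives k ≡ 1255 (mod 70735), where 70735 = lcm(1645, 301).
The solution is unique modulo lcm(329, 35, 301) = 70735.

1255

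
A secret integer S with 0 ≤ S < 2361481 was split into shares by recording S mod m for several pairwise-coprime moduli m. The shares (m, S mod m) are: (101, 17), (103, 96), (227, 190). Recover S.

157274

The moduli are pairwise coprime; N = 101·103·227 = 2361481.
N/101 = 23381; 23381 ≡ 50 (mod 101); 50·99 ≡ 1, so inverse 99.
N/103 = 22927; 22927 ≡ 61 (mod 103); 61·76 ≡ 1, so inverse 76.
N/227 = 10403; 10403 ≡ 188 (mod 227); 188·64 ≡ 1, so inverse 64.
S ≡ 17·23381·99 + 96·22927·76 + 190·10403·64 = 333126095.
333126095 mod 2361481 = 157274.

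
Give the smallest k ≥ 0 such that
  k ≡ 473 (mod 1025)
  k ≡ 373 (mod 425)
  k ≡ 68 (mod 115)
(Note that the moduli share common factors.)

gcd(1025, 425) = 25 and 25 | (373 − 473), so the pair is consistent; merging gives k ≡ 14823 (mod 17425), where 17425 = lcm(1025, 425).
gcd(17425, 115) = 5 and 5 | (68 − 14823), so the pair is consistent; merging gives k ≡ 171648 (mod 400775), where 400775 = lcm(17425, 115).
The solution is unique modulo lcm(1025, 425, 115) = 400775.

171648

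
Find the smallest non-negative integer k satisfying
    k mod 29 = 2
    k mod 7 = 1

From k ≡ 2 (mod 29) write k = 2 + 29t. Substituting into k ≡ 1 (mod 7) gives 29t ≡ 6 (mod 7), and since 1⁻¹ ≡ 1 (mod 7), t ≡ 6. Hence k ≡ 2 + 29·6 = 176 (mod 203).

176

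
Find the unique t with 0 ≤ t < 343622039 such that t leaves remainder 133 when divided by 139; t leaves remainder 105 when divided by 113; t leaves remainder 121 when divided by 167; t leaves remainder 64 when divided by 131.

132649223

The moduli are pairwise coprime; N = 139·113·167·131 = 343622039.
N/139 = 2472101; 2472101 ≡ 125 (mod 139); 125·129 ≡ 1, so inverse 129.
N/113 = 3040903; 3040903 ≡ 73 (mod 113); 73·48 ≡ 1, so inverse 48.
N/167 = 2057617; 2057617 ≡ 10 (mod 167); 10·117 ≡ 1, so inverse 117.
N/131 = 2623069; 2623069 ≡ 56 (mod 131); 56·124 ≡ 1, so inverse 124.
t ≡ 133·2472101·129 + 105·3040903·48 + 121·2057617·117 + 64·2623069·124 = 107686347430.
107686347430 mod 343622039 = 132649223.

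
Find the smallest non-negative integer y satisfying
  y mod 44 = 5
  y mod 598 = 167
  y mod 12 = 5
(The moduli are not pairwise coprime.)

5549

gcd(44, 598) = 2 and 2 | (167 − 5), so the pair is consistent; merging gives y ≡ 5549 (mod 13156), where 13156 = lcm(44, 598).
gcd(13156, 12) = 4 and 4 | (5 − 5549), so the pair is consistent; merging gives y ≡ 5549 (mod 39468), where 39468 = lcm(13156, 12).
The solution is unique modulo lcm(44, 598, 12) = 39468.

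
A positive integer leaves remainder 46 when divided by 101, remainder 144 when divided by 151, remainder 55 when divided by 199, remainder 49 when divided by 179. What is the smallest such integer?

261126860

From N ≡ 46 (mod 101) write N = 46 + 101t. Substituting into N ≡ 144 (mod 151) gives 101t ≡ 98 (mod 151), and since 101⁻¹ ≡ 3 (mod 151), t ≡ 143. Hence N ≡ 46 + 101·143 = 14489 (mod 15251).
From N ≡ 14489 (mod 15251) write N = 14489 + 15251t. Substituting into N ≡ 55 (mod 199) gives 15251t ≡ 93 (mod 199), and since 127⁻¹ ≡ 152 (mod 199), t ≡ 7. Hence N ≡ 14489 + 15251·7 = 121246 (mod 3034949).
From N ≡ 121246 (mod 3034949) write N = 121246 + 3034949t. Substituting into N ≡ 49 (mod 179) gives 3034949t ≡ 165 (mod 179), and since 4⁻¹ ≡ 45 (mod 179), t ≡ 86. Hence N ≡ 121246 + 3034949·86 = 261126860 (mod 543255871).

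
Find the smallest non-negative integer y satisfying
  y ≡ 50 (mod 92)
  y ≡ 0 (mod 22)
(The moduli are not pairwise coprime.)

gcd(92, 22) = 2 and 2 | (0 − 50), so the pair is consistent; merging gives y ≡ 418 (mod 1012), where 1012 = lcm(92, 22).
The solution is unique modulo lcm(92, 22) = 1012.

418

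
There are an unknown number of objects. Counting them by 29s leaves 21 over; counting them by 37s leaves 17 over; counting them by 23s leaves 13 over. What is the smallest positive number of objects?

23105

The moduli are pairwise coprime; M = 29·37·23 = 24679.
M/29 = 851; 851 ≡ 10 (mod 29); 10·3 ≡ 1, so inverse 3.
M/37 = 667; 667 ≡ 1 (mod 37), inverse 1.
M/23 = 1073; 1073 ≡ 15 (mod 23); 15·20 ≡ 1, so inverse 20.
N ≡ 21·851·3 + 17·667·1 + 13·1073·20 = 343932.
343932 mod 24679 = 23105.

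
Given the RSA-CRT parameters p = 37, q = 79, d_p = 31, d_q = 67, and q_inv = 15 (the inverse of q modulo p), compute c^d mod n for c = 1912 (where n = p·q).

1464

m₁ = c^(d_p) mod p: c ≡ 25 (mod 37), and 25^31 mod 37 = 21.
m₂ = c^(d_q) mod q: c ≡ 16 (mod 79), and 16^67 mod 79 = 42.
h = q_inv·(m₁ − m₂) mod p = 15·(21 − 42) mod 37 = 18.
m = m₂ + h·q = 42 + 18·79 = 1464.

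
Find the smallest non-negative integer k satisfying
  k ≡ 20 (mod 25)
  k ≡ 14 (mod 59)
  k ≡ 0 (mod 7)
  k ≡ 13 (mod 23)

The moduli are pairwise coprime; N = 25·59·7·23 = 237475.
N/25 = 9499; 9499 ≡ 24 (mod 25); 24·24 ≡ 1, so inverse 24.
N/59 = 4025; 4025 ≡ 13 (mod 59); 13·50 ≡ 1, so inverse 50.
N/7 = 33925; 33925 ≡ 3 (mod 7); 3·5 ≡ 1, so inverse 5.
N/23 = 10325; 10325 ≡ 21 (mod 23); 21·11 ≡ 1, so inverse 11.
k ≡ 20·9499·24 + 14·4025·50 + 0·33925·5 + 13·10325·11 = 8853495.
8853495 mod 237475 = 66920.

66920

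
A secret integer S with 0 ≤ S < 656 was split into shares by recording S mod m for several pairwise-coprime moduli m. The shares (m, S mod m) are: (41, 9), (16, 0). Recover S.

624

From S ≡ 9 (mod 41) write S = 9 + 41t. Substituting into S ≡ 0 (mod 16) gives 41t ≡ 7 (mod 16), and since 9⁻¹ ≡ 9 (mod 16), t ≡ 15. Hence S ≡ 9 + 41·15 = 624 (mod 656).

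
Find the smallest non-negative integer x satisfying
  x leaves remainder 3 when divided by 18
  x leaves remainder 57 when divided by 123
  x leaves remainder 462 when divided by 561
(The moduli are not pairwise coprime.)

gcd(18, 123) = 3 and 3 | (57 − 3), so the pair is consistent; merging gives x ≡ 57 (mod 738), where 738 = lcm(18, 123).
gcd(738, 561) = 3 and 3 | (462 − 57), so the pair is consistent; merging gives x ≡ 39171 (mod 138006), where 138006 = lcm(738, 561).
The solution is unique modulo lcm(18, 123, 561) = 138006.

39171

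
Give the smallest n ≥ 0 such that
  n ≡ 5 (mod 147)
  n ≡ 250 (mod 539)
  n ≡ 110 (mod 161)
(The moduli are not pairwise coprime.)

Combine the congruences pairwise.
gcd(147, 539) = 49 and 49 | (250 − 5), so the pair is consistent; merging gives n ≡ 1328 (mod 1617), where 1617 = lcm(147, 539).
gcd(1617, 161) = 7 and 7 | (110 − 1328), so the pair is consistent; merging gives n ≡ 17498 (mod 37191), where 37191 = lcm(1617, 161).
The solution is unique modulo lcm(147, 539, 161) = 37191.

17498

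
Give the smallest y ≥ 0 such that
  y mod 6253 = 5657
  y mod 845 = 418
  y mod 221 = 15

143223

gcd(6253, 845) = 169 and 169 | (418 − 5657), so the pair is consistent; merging gives y ≡ 18163 (mod 31265), where 31265 = lcm(6253, 845).
gcd(31265, 221) = 13 and 13 | (15 − 18163), so the pair is consistent; merging gives y ≡ 143223 (mod 531505), where 531505 = lcm(31265, 221).
The solution is unique modulo lcm(6253, 845, 221) = 531505.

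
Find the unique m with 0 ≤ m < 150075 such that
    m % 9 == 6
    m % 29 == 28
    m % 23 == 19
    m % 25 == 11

86361

From m ≡ 6 (mod 9) write m = 6 + 9t. Substituting into m ≡ 28 (mod 29) gives 9t ≡ 22 (mod 29), and since 9⁻¹ ≡ 13 (mod 29), t ≡ 25. Hence m ≡ 6 + 9·25 = 231 (mod 261).
From m ≡ 231 (mod 261) write m = 231 + 261t. Substituting into m ≡ 19 (mod 23) gives 261t ≡ 18 (mod 23), and since 8⁻¹ ≡ 3 (mod 23), t ≡ 8. Hence m ≡ 231 + 261·8 = 2319 (mod 6003).
From m ≡ 2319 (mod 6003) write m = 2319 + 6003t. Substituting into m ≡ 11 (mod 25) gives 6003t ≡ 17 (mod 25), and since 3⁻¹ ≡ 17 (mod 25), t ≡ 14. Hence m ≡ 2319 + 6003·14 = 86361 (mod 150075).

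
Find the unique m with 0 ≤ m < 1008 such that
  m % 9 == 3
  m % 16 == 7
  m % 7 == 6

From m ≡ 3 (mod 9) write m = 3 + 9t. Substituting into m ≡ 7 (mod 16) gives 9t ≡ 4 (mod 16), and since 9⁻¹ ≡ 9 (mod 16), t ≡ 4. Hence m ≡ 3 + 9·4 = 39 (mod 144).
From m ≡ 39 (mod 144) write m = 39 + 144t. Substituting into m ≡ 6 (mod 7) gives 144t ≡ 2 (mod 7), and since 4⁻¹ ≡ 2 (mod 7), t ≡ 4. Hence m ≡ 39 + 144·4 = 615 (mod 1008).

615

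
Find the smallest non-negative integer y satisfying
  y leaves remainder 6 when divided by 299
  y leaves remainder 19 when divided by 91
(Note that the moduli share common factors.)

Combine the congruences pairwise.
gcd(299, 91) = 13 and 13 | (19 − 6), so the pair is consistent; merging gives y ≡ 1202 (mod 2093), where 2093 = lcm(299, 91).
The solution is unique modulo lcm(299, 91) = 2093.

1202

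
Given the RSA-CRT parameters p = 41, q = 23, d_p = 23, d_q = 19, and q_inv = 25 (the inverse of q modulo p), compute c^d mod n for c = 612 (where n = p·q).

m₁ = c^(d_p) mod p: c ≡ 38 (mod 41), and 38^23 mod 41 = 27.
m₂ = c^(d_q) mod q: c ≡ 14 (mod 23), and 14^19 mod 23 = 10.
h = q_inv·(m₁ − m₂) mod p = 25·(27 − 10) mod 41 = 15.
m = m₂ + h·q = 10 + 15·23 = 355.

355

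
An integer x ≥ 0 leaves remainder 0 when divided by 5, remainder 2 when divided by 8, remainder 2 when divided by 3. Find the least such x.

Combine the congruences pairwise.
From x ≡ 0 (mod 5) write x = 0 + 5t. Substituting into x ≡ 2 (mod 8) gives 5t ≡ 2 (mod 8), and since 5⁻¹ ≡ 5 (mod 8), t ≡ 2. Hence x ≡ 0 + 5·2 = 10 (mod 40).
From x ≡ 10 (mod 40) write x = 10 + 40t. Substituting into x ≡ 2 (mod 3) gives 40t ≡ 1 (mod 3), and since 1⁻¹ ≡ 1 (mod 3), t ≡ 1. Hence x ≡ 10 + 40·1 = 50 (mod 120).

50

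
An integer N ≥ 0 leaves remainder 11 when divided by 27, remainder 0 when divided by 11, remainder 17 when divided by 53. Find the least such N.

From N ≡ 11 (mod 27) write N = 11 + 27t. Substituting into N ≡ 0 (mod 11) gives 27t ≡ 0 (mod 11), and since 5⁻¹ ≡ 9 (mod 11), t ≡ 0. Hence N ≡ 11 + 27·0 = 11 (mod 297).
From N ≡ 11 (mod 297) write N = 11 + 297t. Substituting into N ≡ 17 (mod 53) gives 297t ≡ 6 (mod 53), and since 32⁻¹ ≡ 5 (mod 53), t ≡ 30. Hence N ≡ 11 + 297·30 = 8921 (mod 15741).

8921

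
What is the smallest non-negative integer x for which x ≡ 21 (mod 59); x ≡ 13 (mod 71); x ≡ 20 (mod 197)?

488777

From x ≡ 21 (mod 59) write x = 21 + 59t. Substituting into x ≡ 13 (mod 71) gives 59t ≡ 63 (mod 71), and since 59⁻¹ ≡ 65 (mod 71), t ≡ 48. Hence x ≡ 21 + 59·48 = 2853 (mod 4189).
From x ≡ 2853 (mod 4189) write x = 2853 + 4189t. Substituting into x ≡ 20 (mod 197) gives 4189t ≡ 122 (mod 197), and since 52⁻¹ ≡ 72 (mod 197), t ≡ 116. Hence x ≡ 2853 + 4189·116 = 488777 (mod 825233).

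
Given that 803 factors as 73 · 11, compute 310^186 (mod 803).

64

Mod 73: 310 ≡ 18; by Fermat, exponent reduces to 186 mod 72 = 42; 18^42 ≡ 64 (mod 73).
Mod 11: 310 ≡ 2; by Fermat, exponent reduces to 186 mod 10 = 6; 2^6 ≡ 9 (mod 11).
Combine by CRT: x ≡ 64 (mod 73), x ≡ 9 (mod 11) ⇒ x ≡ 64 (mod 803).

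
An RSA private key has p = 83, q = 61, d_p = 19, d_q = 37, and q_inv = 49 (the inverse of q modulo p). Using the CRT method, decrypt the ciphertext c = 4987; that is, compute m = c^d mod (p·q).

m₁ = c^(d_p) mod p: c ≡ 7 (mod 83), and 7^19 mod 83 = 63.
m₂ = c^(d_q) mod q: c ≡ 46 (mod 61), and 46^37 mod 61 = 39.
h = q_inv·(m₁ − m₂) mod p = 49·(63 − 39) mod 83 = 14.
m = m₂ + h·q = 39 + 14·61 = 893.

893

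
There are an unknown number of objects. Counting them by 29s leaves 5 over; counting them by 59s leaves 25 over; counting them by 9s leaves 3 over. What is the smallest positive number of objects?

9111

Combine the congruences pairwise.
From N ≡ 5 (mod 29) write N = 5 + 29t. Substituting into N ≡ 25 (mod 59) gives 29t ≡ 20 (mod 59), and since 29⁻¹ ≡ 57 (mod 59), t ≡ 19. Hence N ≡ 5 + 29·19 = 556 (mod 1711).
From N ≡ 556 (mod 1711) write N = 556 + 1711t. Substituting into N ≡ 3 (mod 9) gives 1711t ≡ 5 (mod 9), and since 1⁻¹ ≡ 1 (mod 9), t ≡ 5. Hence N ≡ 556 + 1711·5 = 9111 (mod 15399).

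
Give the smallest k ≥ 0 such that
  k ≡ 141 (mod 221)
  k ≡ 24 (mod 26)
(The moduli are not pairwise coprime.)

362

gcd(221, 26) = 13 and 13 | (24 − 141), so the pair is consistent; merging gives k ≡ 362 (mod 442), where 442 = lcm(221, 26).
The solution is unique modulo lcm(221, 26) = 442.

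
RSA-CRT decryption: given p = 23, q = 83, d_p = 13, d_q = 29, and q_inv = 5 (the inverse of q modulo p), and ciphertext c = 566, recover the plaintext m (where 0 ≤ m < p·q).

1575

m₁ = c^(d_p) mod p: c ≡ 14 (mod 23), and 14^13 mod 23 = 11.
m₂ = c^(d_q) mod q: c ≡ 68 (mod 83), and 68^29 mod 83 = 81.
h = q_inv·(m₁ − m₂) mod p = 5·(11 − 81) mod 23 = 18.
m = m₂ + h·q = 81 + 18·83 = 1575.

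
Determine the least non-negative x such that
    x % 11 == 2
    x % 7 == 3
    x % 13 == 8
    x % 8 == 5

From x ≡ 2 (mod 11) write x = 2 + 11t. Substituting into x ≡ 3 (mod 7) gives 11t ≡ 1 (mod 7), and since 4⁻¹ ≡ 2 (mod 7), t ≡ 2. Hence x ≡ 2 + 11·2 = 24 (mod 77).
From x ≡ 24 (mod 77) write x = 24 + 77t. Substituting into x ≡ 8 (mod 13) gives 77t ≡ 10 (mod 13), and since 12⁻¹ ≡ 12 (mod 13), t ≡ 3. Hence x ≡ 24 + 77·3 = 255 (mod 1001).
From x ≡ 255 (mod 1001) write x = 255 + 1001t. Substituting into x ≡ 5 (mod 8) gives 1001t ≡ 6 (mod 8), and since 1⁻¹ ≡ 1 (mod 8), t ≡ 6. Hence x ≡ 255 + 1001·6 = 6261 (mod 8008).

6261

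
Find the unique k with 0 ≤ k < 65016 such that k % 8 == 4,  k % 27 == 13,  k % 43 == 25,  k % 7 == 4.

From k ≡ 4 (mod 8) write k = 4 + 8t. Substituting into k ≡ 13 (mod 27) gives 8t ≡ 9 (mod 27), and since 8⁻¹ ≡ 17 (mod 27), t ≡ 18. Hence k ≡ 4 + 8·18 = 148 (mod 216).
From k ≡ 148 (mod 216) write k = 148 + 216t. Substituting into k ≡ 25 (mod 43) gives 216t ≡ 6 (mod 43), and since 1⁻¹ ≡ 1 (mod 43), t ≡ 6. Hence k ≡ 148 + 216·6 = 1444 (mod 9288).
From k ≡ 1444 (mod 9288) write k = 1444 + 9288t. Substituting into k ≡ 4 (mod 7) gives 9288t ≡ 2 (mod 7), and since 6⁻¹ ≡ 6 (mod 7), t ≡ 5. Hence k ≡ 1444 + 9288·5 = 47884 (mod 65016).

47884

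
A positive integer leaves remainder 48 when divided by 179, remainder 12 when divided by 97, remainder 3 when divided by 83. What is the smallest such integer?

187998

The moduli are pairwise coprime; N = 179·97·83 = 1441129.
N/179 = 8051; 8051 ≡ 175 (mod 179); 175·134 ≡ 1, so inverse 134.
N/97 = 14857; 14857 ≡ 16 (mod 97); 16·91 ≡ 1, so inverse 91.
N/83 = 17363; 17363 ≡ 16 (mod 83); 16·26 ≡ 1, so inverse 26.
k ≡ 48·8051·134 + 12·14857·91 + 3·17363·26 = 69362190.
69362190 mod 1441129 = 187998.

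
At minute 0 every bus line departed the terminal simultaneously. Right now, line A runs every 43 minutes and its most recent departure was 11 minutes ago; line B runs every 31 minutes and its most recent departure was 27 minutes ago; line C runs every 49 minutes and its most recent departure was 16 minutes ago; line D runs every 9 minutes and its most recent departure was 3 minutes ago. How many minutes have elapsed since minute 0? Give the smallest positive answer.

The moduli are pairwise coprime; N = 43·31·49·9 = 587853.
N/43 = 13671; 13671 ≡ 40 (mod 43); 40·14 ≡ 1, so inverse 14.
N/31 = 18963; 18963 ≡ 22 (mod 31); 22·24 ≡ 1, so inverse 24.
N/49 = 11997; 11997 ≡ 41 (mod 49); 41·6 ≡ 1, so inverse 6.
N/9 = 65317; 65317 ≡ 4 (mod 9); 4·7 ≡ 1, so inverse 7.
t ≡ 11·13671·14 + 27·18963·24 + 16·11997·6 + 3·65317·7 = 16916727.
16916727 mod 587853 = 456843.

456843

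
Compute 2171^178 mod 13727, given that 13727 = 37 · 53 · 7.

Mod 37: 2171 ≡ 25; by Fermat, exponent reduces to 178 mod 36 = 34; 25^34 ≡ 9 (mod 37).
Mod 53: 2171 ≡ 51; by Fermat, exponent reduces to 178 mod 52 = 22; 51^22 ≡ 43 (mod 53).
Mod 7: 2171 ≡ 1; by Fermat, exponent reduces to 178 mod 6 = 4; 1^4 ≡ 1 (mod 7).
Combine by CRT: x ≡ 9 (mod 37), x ≡ 43 (mod 53), x ≡ 1 (mod 7) ⇒ x ≡ 1156 (mod 13727).

1156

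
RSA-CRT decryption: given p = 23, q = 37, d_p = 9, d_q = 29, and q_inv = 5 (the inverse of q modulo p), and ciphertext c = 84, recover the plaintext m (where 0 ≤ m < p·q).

359

m₁ = c^(d_p) mod p: c ≡ 15 (mod 23), and 15^9 mod 23 = 14.
m₂ = c^(d_q) mod q: c ≡ 10 (mod 37), and 10^29 mod 37 = 26.
h = q_inv·(m₁ − m₂) mod p = 5·(14 − 26) mod 23 = 9.
m = m₂ + h·q = 26 + 9·37 = 359.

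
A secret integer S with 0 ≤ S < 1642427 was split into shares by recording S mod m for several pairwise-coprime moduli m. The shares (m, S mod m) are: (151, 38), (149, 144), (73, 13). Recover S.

From S ≡ 38 (mod 151) write S = 38 + 151t. Substituting into S ≡ 144 (mod 149) gives 151t ≡ 106 (mod 149), and since 2⁻¹ ≡ 75 (mod 149), t ≡ 53. Hence S ≡ 38 + 151·53 = 8041 (mod 22499).
From S ≡ 8041 (mod 22499) write S = 8041 + 22499t. Substituting into S ≡ 13 (mod 73) gives 22499t ≡ 2 (mod 73), and since 15⁻¹ ≡ 39 (mod 73), t ≡ 5. Hence S ≡ 8041 + 22499·5 = 120536 (mod 1642427).

120536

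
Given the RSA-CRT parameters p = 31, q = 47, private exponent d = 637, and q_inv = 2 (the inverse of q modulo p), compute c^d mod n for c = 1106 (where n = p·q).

d_p = d mod (p−1) = 637 mod 30 = 7; d_q = d mod (q−1) = 39.
m₁ = c^(d_p) mod p: c ≡ 21 (mod 31), and 21^7 mod 31 = 11.
m₂ = c^(d_q) mod q: c ≡ 25 (mod 47), and 25^39 mod 47 = 7.
h = q_inv·(m₁ − m₂) mod p = 2·(11 − 7) mod 31 = 8.
m = m₂ + h·q = 7 + 8·47 = 383.

383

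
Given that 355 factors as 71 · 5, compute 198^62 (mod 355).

Mod 71: 198 ≡ 56; 56^62 ≡ 18 (mod 71).
Mod 5: 198 ≡ 3; by Fermat, exponent reduces to 62 mod 4 = 2; 3^2 ≡ 4 (mod 5).
Combine by CRT: x ≡ 18 (mod 71), x ≡ 4 (mod 5) ⇒ x ≡ 89 (mod 355).

89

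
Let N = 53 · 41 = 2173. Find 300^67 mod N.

Mod 53: 300 ≡ 35; by Fermat, exponent reduces to 67 mod 52 = 15; 35^15 ≡ 21 (mod 53).
Mod 41: 300 ≡ 13; by Fermat, exponent reduces to 67 mod 40 = 27; 13^27 ≡ 15 (mod 41).
Combine by CRT: x ≡ 21 (mod 53), x ≡ 15 (mod 41) ⇒ x ≡ 1081 (mod 2173).

1081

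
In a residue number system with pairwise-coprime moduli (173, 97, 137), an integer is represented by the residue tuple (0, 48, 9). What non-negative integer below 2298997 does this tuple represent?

1605786

From x ≡ 0 (mod 173) write x = 0 + 173t. Substituting into x ≡ 48 (mod 97) gives 173t ≡ 48 (mod 97), and since 76⁻¹ ≡ 60 (mod 97), t ≡ 67. Hence x ≡ 0 + 173·67 = 11591 (mod 16781).
From x ≡ 11591 (mod 16781) write x = 11591 + 16781t. Substituting into x ≡ 9 (mod 137) gives 16781t ≡ 63 (mod 137), and since 67⁻¹ ≡ 45 (mod 137), t ≡ 95. Hence x ≡ 11591 + 16781·95 = 1605786 (mod 2298997).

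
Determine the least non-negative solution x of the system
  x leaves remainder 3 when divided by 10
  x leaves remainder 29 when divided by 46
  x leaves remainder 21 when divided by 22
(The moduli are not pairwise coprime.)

1363

gcd(10, 46) = 2 and 2 | (29 − 3), so the pair is consistent; merging gives x ≡ 213 (mod 230), where 230 = lcm(10, 46).
gcd(230, 22) = 2 and 2 | (21 − 213), so the pair is consistent; merging gives x ≡ 1363 (mod 2530), where 2530 = lcm(230, 22).
The solution is unique modulo lcm(10, 46, 22) = 2530.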